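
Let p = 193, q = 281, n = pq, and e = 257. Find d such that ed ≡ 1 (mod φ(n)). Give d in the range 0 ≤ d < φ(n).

17153

φ(n) = (p−1)(q−1) = 192·280 = 53760.
Need d with 257·d ≡ 1 (mod 53760). Apply the extended Euclidean algorithm:
53760 = 209×257 + 47
257 = 5×47 + 22
47 = 2×22 + 3
22 = 7×3 + 1
3 = 3×1 + 0
Back-substitute:
1 = 22 − 7·3
1 = −7·47 + 15·22
1 = 15·257 − 82·47
1 = −82·53760 + 17153·257
So 257·17153 ≡ 1 (mod 53760), hence d = 17153.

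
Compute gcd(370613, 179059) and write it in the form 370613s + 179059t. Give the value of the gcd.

Euclidean algorithm:
370613 = 2·179059 + 12495
179059 = 14·12495 + 4129
12495 = 3·4129 + 108
4129 = 38·108 + 25
108 = 4·25 + 8
25 = 3·8 + 1
8 = 8·1 + 0
gcd(370613, 179059) = 1.
Express as a combination:
1 = 25 − 3·8
1 = −3·108 + 13·25
1 = 13·4129 − 497·108
1 = −497·12495 + 1504·4129
1 = 1504·179059 − 21553·12495
1 = −21553·370613 + 44610·179059
So 1 = (-21553)·370613 + (44610)·179059.

1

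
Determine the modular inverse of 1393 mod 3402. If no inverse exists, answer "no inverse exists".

no inverse exists

Euclidean algorithm on 3402, 1393:
3402 = 2·1393 + 616
1393 = 2·616 + 161
616 = 3·161 + 133
161 = 1·133 + 28
133 = 4·28 + 21
28 = 1·21 + 7
21 = 3·7 + 0
The gcd is 7, not 1, hence no inverse exists.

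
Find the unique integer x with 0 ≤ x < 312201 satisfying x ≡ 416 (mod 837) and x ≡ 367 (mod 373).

Write x = 416 + 837·k. Then 837·k ≡ 367 − 416 ≡ 324 (mod 373).
Need 837⁻¹ mod 373. Extended Euclid on (373, 91):
373 = 4*91 + 9
91 = 10*9 + 1
9 = 9*1 + 0
Back-substitute:
1 = 91 − 10·9
1 = −10·373 + 41·91
837⁻¹ ≡ 41 (mod 373), so k ≡ 41·324 ≡ 229 (mod 373).
x = 416 + 837·229 = 192089.

192089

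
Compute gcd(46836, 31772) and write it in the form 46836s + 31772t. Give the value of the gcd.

Apply Euclid's algorithm to 46836 and 31772:
46836 = 1*31772 + 15064
31772 = 2*15064 + 1644
15064 = 9*1644 + 268
1644 = 6*268 + 36
268 = 7*36 + 16
36 = 2*16 + 4
16 = 4*4 + 0
gcd(46836, 31772) = 4.
Working backward:
4 = 36 − 2·16
4 = −2·268 + 15·36
4 = 15·1644 − 92·268
4 = −92·15064 + 843·1644
4 = 843·31772 − 1778·15064
4 = −1778·46836 + 2621·31772
So 4 = (-1778)·46836 + (2621)·31772.

4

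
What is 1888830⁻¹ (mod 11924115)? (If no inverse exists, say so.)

no inverse exists

Compute gcd(1888830, 11924115):
11924115 = 6×1888830 + 591135
1888830 = 3×591135 + 115425
591135 = 5×115425 + 14010
115425 = 8×14010 + 3345
14010 = 4×3345 + 630
3345 = 5×630 + 195
630 = 3×195 + 45
195 = 4×45 + 15
45 = 3×15 + 0
gcd(1888830, 11924115) = 15 ≠ 1, so 1888830 has no multiplicative inverse modulo 11924115.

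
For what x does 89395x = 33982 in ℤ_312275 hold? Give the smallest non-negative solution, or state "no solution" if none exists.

no solution

gcd(89395, 312275):
312275 = 3·89395 + 44090
89395 = 2·44090 + 1215
44090 = 36·1215 + 350
1215 = 3·350 + 165
350 = 2·165 + 20
165 = 8·20 + 5
20 = 4·5 + 0
gcd = 5, but 5 ∤ 33982, so the congruence has no solution.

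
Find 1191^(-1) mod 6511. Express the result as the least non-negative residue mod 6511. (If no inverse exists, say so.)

Run Euclid on (6511, 1191):
6511 = 5*1191 + 556
1191 = 2*556 + 79
556 = 7*79 + 3
79 = 26*3 + 1
3 = 3*1 + 0
Since gcd(1191, 6511) = 1, back-substitute to write 1 as a combination:
1 = 79 − 26·3
1 = −26·556 + 183·79
1 = 183·1191 − 392·556
1 = −392·6511 + 2143·1191
So 1191·2143 ≡ 1 (mod 6511).

2143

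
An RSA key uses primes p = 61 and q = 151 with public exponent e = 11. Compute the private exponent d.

φ(n) = (p−1)(q−1) = 60·150 = 9000.
Need d with 11·d ≡ 1 (mod 9000). Apply the extended Euclidean algorithm:
9000 = 818·11 + 2
11 = 5·2 + 1
2 = 2·1 + 0
Back-substitute:
1 = 11 − 5·2
1 = −5·9000 + 4091·11
So 11·4091 ≡ 1 (mod 9000), hence d = 4091.

4091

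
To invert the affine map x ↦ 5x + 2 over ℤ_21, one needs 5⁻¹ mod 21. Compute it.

17

Apply the Euclidean algorithm to 21 and 5:
21 = 4×5 + 1
5 = 5×1 + 0
gcd = 1, so the inverse exists. Back-substitute:
1 = 21 − 4·5
Hence 5⁻¹ ≡ -4 ≡ 17 (mod 21).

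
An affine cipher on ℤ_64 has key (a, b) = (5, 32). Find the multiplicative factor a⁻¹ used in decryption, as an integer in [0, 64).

13

Extended Euclidean algorithm:
64 = 12*5 + 4
5 = 1*4 + 1
4 = 4*1 + 0
gcd = 1, so the inverse exists. Back-substitute:
1 = 5 − 4
1 = −64 + 13·5
So 5·13 ≡ 1 (mod 64).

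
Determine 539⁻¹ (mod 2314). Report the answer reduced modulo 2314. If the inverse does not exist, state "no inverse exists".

Run Euclid on (2314, 539):
2314 = 4*539 + 158
539 = 3*158 + 65
158 = 2*65 + 28
65 = 2*28 + 9
28 = 3*9 + 1
9 = 9*1 + 0
gcd = 1, so the inverse exists. Back-substitute:
1 = 28 − 3·9
1 = −3·65 + 7·28
1 = 7·158 − 17·65
1 = −17·539 + 58·158
1 = 58·2314 − 249·539
So 539·(-249) ≡ 1 (mod 2314), and -249 ≡ 2065 (mod 2314).

2065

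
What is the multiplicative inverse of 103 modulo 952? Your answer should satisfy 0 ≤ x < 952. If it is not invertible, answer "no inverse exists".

647

Extended Euclidean algorithm:
952 = 9·103 + 25
103 = 4·25 + 3
25 = 8·3 + 1
3 = 3·1 + 0
The gcd is 1. Working backward:
1 = 25 − 8·3
1 = −8·103 + 33·25
1 = 33·952 − 305·103
So 103·(-305) ≡ 1 (mod 952), and -305 ≡ 647 (mod 952).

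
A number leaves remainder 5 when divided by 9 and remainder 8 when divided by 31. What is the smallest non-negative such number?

194

Write x = 5 + 9·k. Then 9·k ≡ 8 − 5 ≡ 3 (mod 31).
Need 9⁻¹ mod 31. Extended Euclid on (31, 9):
31 = 3*9 + 4
9 = 2*4 + 1
4 = 4*1 + 0
Back-substitute:
1 = 9 − 2·4
1 = −2·31 + 7·9
9⁻¹ ≡ 7 (mod 31), so k ≡ 7·3 ≡ 21 (mod 31).
x = 5 + 9·21 = 194.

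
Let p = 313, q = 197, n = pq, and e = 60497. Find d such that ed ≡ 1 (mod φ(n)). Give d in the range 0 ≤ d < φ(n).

46961

φ(n) = (p−1)(q−1) = 312·196 = 61152.
Need d with 60497·d ≡ 1 (mod 61152). Apply the extended Euclidean algorithm:
61152 = 1×60497 + 655
60497 = 92×655 + 237
655 = 2×237 + 181
237 = 1×181 + 56
181 = 3×56 + 13
56 = 4×13 + 4
13 = 3×4 + 1
4 = 4×1 + 0
Back-substitute:
1 = 13 − 3·4
1 = −3·56 + 13·13
1 = 13·181 − 42·56
1 = −42·237 + 55·181
1 = 55·655 − 152·237
1 = −152·60497 + 14039·655
1 = 14039·61152 − 14191·60497
So 60497·(-14191) ≡ 1 (mod 61152), hence d ≡ -14191 ≡ 46961 (mod 61152).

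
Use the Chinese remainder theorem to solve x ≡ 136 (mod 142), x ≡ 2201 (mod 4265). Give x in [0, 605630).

57646

Write x = 136 + 142·k. Then 142·k ≡ 2201 − 136 ≡ 2065 (mod 4265).
Need 142⁻¹ mod 4265. Extended Euclid on (4265, 142):
4265 = 30*142 + 5
142 = 28*5 + 2
5 = 2*2 + 1
2 = 2*1 + 0
Back-substitute:
1 = 5 − 2·2
1 = −2·142 + 57·5
1 = 57·4265 − 1712·142
142⁻¹ ≡ 2553 (mod 4265), so k ≡ 2553·2065 ≡ 405 (mod 4265).
x = 136 + 142·405 = 57646.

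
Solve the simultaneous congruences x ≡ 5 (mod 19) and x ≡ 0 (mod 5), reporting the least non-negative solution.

Write x = 5 + 19·k. Then 19·k ≡ 0 − 5 ≡ 0 (mod 5).
Need 19⁻¹ mod 5. Extended Euclid on (5, 4):
5 = 1×4 + 1
4 = 4×1 + 0
Back-substitute:
1 = 5 − 4
19⁻¹ ≡ 4 (mod 5), so k ≡ 4·0 ≡ 0 (mod 5).
x = 5 + 19·0 = 5.

5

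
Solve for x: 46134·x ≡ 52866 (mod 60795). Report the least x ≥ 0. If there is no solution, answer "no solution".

First find gcd(46134, 60795):
60795 = 1*46134 + 14661
46134 = 3*14661 + 2151
14661 = 6*2151 + 1755
2151 = 1*1755 + 396
1755 = 4*396 + 171
396 = 2*171 + 54
171 = 3*54 + 9
54 = 6*9 + 0
gcd = 9 and 9 | 52866, so solutions exist. Divide through by 9: 5126x ≡ 5874 (mod 6755).
Now find 5126⁻¹ mod 6755:
6755 = 1*5126 + 1629
5126 = 3*1629 + 239
1629 = 6*239 + 195
239 = 1*195 + 44
195 = 4*44 + 19
44 = 2*19 + 6
19 = 3*6 + 1
6 = 6*1 + 0
Back-substitute:
1 = 19 − 3·6
1 = −3·44 + 7·19
1 = 7·195 − 31·44
1 = −31·239 + 38·195
1 = 38·1629 − 259·239
1 = −259·5126 + 815·1629
1 = 815·6755 − 1074·5126
So 5126·(-1074) ≡ 1 (mod 6755), i.e. 5126⁻¹ ≡ 5681.
Then x ≡ 5681·5874 ≡ 494 (mod 6755); the smallest non-negative solution is x = 494.

494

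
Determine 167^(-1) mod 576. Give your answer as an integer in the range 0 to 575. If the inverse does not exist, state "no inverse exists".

Run Euclid on (576, 167):
576 = 3×167 + 75
167 = 2×75 + 17
75 = 4×17 + 7
17 = 2×7 + 3
7 = 2×3 + 1
3 = 3×1 + 0
The gcd is 1. Working backward:
1 = 7 − 2·3
1 = −2·17 + 5·7
1 = 5·75 − 22·17
1 = −22·167 + 49·75
1 = 49·576 − 169·167
So 167·(-169) ≡ 1 (mod 576), and -169 ≡ 407 (mod 576).

407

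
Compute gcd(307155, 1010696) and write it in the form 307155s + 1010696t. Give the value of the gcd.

Repeated division:
1010696 = 3*307155 + 89231
307155 = 3*89231 + 39462
89231 = 2*39462 + 10307
39462 = 3*10307 + 8541
10307 = 1*8541 + 1766
8541 = 4*1766 + 1477
1766 = 1*1477 + 289
1477 = 5*289 + 32
289 = 9*32 + 1
32 = 32*1 + 0
gcd(307155, 1010696) = 1.
Working backward:
1 = 289 − 9·32
1 = −9·1477 + 46·289
1 = 46·1766 − 55·1477
1 = −55·8541 + 266·1766
1 = 266·10307 − 321·8541
1 = −321·39462 + 1229·10307
1 = 1229·89231 − 2779·39462
1 = −2779·307155 + 9566·89231
1 = 9566·1010696 − 31477·307155
So 1 = (9566)·1010696 + (-31477)·307155.

1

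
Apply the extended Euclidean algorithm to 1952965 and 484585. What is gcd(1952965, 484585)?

5

Euclidean algorithm:
1952965 = 4·484585 + 14625
484585 = 33·14625 + 1960
14625 = 7·1960 + 905
1960 = 2·905 + 150
905 = 6·150 + 5
150 = 30·5 + 0
gcd(1952965, 484585) = 5.
Back-substituting:
5 = 905 − 6·150
5 = −6·1960 + 13·905
5 = 13·14625 − 97·1960
5 = −97·484585 + 3214·14625
5 = 3214·1952965 − 12953·484585
So 5 = (3214)·1952965 + (-12953)·484585.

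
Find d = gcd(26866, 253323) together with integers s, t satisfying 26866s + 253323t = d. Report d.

7

Repeated division:
253323 = 9·26866 + 11529
26866 = 2·11529 + 3808
11529 = 3·3808 + 105
3808 = 36·105 + 28
105 = 3·28 + 21
28 = 1·21 + 7
21 = 3·7 + 0
gcd(26866, 253323) = 7.
Back-substituting:
7 = 28 − 21
7 = −105 + 4·28
7 = 4·3808 − 145·105
7 = −145·11529 + 439·3808
7 = 439·26866 − 1023·11529
7 = −1023·253323 + 9646·26866
So 7 = (-1023)·253323 + (9646)·26866.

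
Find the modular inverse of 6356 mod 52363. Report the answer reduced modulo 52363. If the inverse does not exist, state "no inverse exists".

gcd(52363, 6356) by repeated division:
52363 = 8×6356 + 1515
6356 = 4×1515 + 296
1515 = 5×296 + 35
296 = 8×35 + 16
35 = 2×16 + 3
16 = 5×3 + 1
3 = 3×1 + 0
Since gcd(6356, 52363) = 1, back-substitute to write 1 as a combination:
1 = 16 − 5·3
1 = −5·35 + 11·16
1 = 11·296 − 93·35
1 = −93·1515 + 476·296
1 = 476·6356 − 1997·1515
1 = −1997·52363 + 16452·6356
So 6356·16452 ≡ 1 (mod 52363).

16452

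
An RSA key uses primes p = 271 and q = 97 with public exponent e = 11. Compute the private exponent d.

φ(n) = (p−1)(q−1) = 270·96 = 25920.
Need d with 11·d ≡ 1 (mod 25920). Apply the extended Euclidean algorithm:
25920 = 2356*11 + 4
11 = 2*4 + 3
4 = 1*3 + 1
3 = 3*1 + 0
Back-substitute:
1 = 4 − 3
1 = −11 + 3·4
1 = 3·25920 − 7069·11
So 11·(-7069) ≡ 1 (mod 25920), hence d ≡ -7069 ≡ 18851 (mod 25920).

18851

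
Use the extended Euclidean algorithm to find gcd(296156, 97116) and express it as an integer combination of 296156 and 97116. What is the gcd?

4

Euclidean algorithm:
296156 = 3*97116 + 4808
97116 = 20*4808 + 956
4808 = 5*956 + 28
956 = 34*28 + 4
28 = 7*4 + 0
gcd(296156, 97116) = 4.
Working backward:
4 = 956 − 34·28
4 = −34·4808 + 171·956
4 = 171·97116 − 3454·4808
4 = −3454·296156 + 10533·97116
So 4 = (-3454)·296156 + (10533)·97116.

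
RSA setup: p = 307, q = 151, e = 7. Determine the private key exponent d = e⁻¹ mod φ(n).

φ(n) = (p−1)(q−1) = 306·150 = 45900.
Need d with 7·d ≡ 1 (mod 45900). Apply the extended Euclidean algorithm:
45900 = 6557*7 + 1
7 = 7*1 + 0
Back-substitute:
1 = 45900 − 6557·7
So 7·(-6557) ≡ 1 (mod 45900), hence d ≡ -6557 ≡ 39343 (mod 45900).

39343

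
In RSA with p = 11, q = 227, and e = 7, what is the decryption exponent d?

φ(n) = (p−1)(q−1) = 10·226 = 2260.
Need d with 7·d ≡ 1 (mod 2260). Apply the extended Euclidean algorithm:
2260 = 322*7 + 6
7 = 1*6 + 1
6 = 6*1 + 0
Back-substitute:
1 = 7 − 6
1 = −2260 + 323·7
So 7·323 ≡ 1 (mod 2260), hence d = 323.

323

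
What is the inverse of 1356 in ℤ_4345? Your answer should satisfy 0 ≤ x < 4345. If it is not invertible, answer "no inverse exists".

Apply the Euclidean algorithm to 4345 and 1356:
4345 = 3×1356 + 277
1356 = 4×277 + 248
277 = 1×248 + 29
248 = 8×29 + 16
29 = 1×16 + 13
16 = 1×13 + 3
13 = 4×3 + 1
3 = 3×1 + 0
gcd = 1, so the inverse exists. Back-substitute:
1 = 13 − 4·3
1 = −4·16 + 5·13
1 = 5·29 − 9·16
1 = −9·248 + 77·29
1 = 77·277 − 86·248
1 = −86·1356 + 421·277
1 = 421·4345 − 1349·1356
Hence 1356⁻¹ ≡ -1349 ≡ 2996 (mod 4345).

2996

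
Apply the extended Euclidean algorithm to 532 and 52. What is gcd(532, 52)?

4

Euclidean algorithm:
532 = 10·52 + 12
52 = 4·12 + 4
12 = 3·4 + 0
gcd(532, 52) = 4.
Working backward:
4 = 52 − 4·12
4 = −4·532 + 41·52
So 4 = (-4)·532 + (41)·52.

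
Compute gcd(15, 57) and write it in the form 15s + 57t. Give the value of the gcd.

Repeated division:
57 = 3×15 + 12
15 = 1×12 + 3
12 = 4×3 + 0
gcd(15, 57) = 3.
Express as a combination:
3 = 15 − 12
3 = −57 + 4·15
So 3 = (-1)·57 + (4)·15.

3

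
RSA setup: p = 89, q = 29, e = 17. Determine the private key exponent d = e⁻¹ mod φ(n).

145

φ(n) = (p−1)(q−1) = 88·28 = 2464.
Need d with 17·d ≡ 1 (mod 2464). Apply the extended Euclidean algorithm:
2464 = 144×17 + 16
17 = 1×16 + 1
16 = 16×1 + 0
Back-substitute:
1 = 17 − 16
1 = −2464 + 145·17
So 17·145 ≡ 1 (mod 2464), hence d = 145.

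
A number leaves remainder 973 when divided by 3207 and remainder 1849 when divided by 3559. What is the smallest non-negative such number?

6867160

Write x = 973 + 3207·k. Then 3207·k ≡ 1849 − 973 ≡ 876 (mod 3559).
Need 3207⁻¹ mod 3559. Extended Euclid on (3559, 3207):
3559 = 1·3207 + 352
3207 = 9·352 + 39
352 = 9·39 + 1
39 = 39·1 + 0
Back-substitute:
1 = 352 − 9·39
1 = −9·3207 + 82·352
1 = 82·3559 − 91·3207
3207⁻¹ ≡ 3468 (mod 3559), so k ≡ 3468·876 ≡ 2141 (mod 3559).
x = 973 + 3207·2141 = 6867160.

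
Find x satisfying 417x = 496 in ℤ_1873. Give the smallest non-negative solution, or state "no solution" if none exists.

1708

First find gcd(417, 1873):
1873 = 4*417 + 205
417 = 2*205 + 7
205 = 29*7 + 2
7 = 3*2 + 1
2 = 2*1 + 0
gcd = 1, so a unique solution mod 1873 exists.
Back-substitute for the Bézout coefficients:
1 = 7 − 3·2
1 = −3·205 + 88·7
1 = 88·417 − 179·205
1 = −179·1873 + 804·417
So 417·(804) ≡ 1 (mod 1873), giving 417⁻¹ ≡ 804.
x ≡ 417⁻¹·496 ≡ 804·496 ≡ 1708 (mod 1873).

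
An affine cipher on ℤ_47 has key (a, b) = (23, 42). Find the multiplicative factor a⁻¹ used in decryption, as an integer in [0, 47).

Extended Euclidean algorithm:
47 = 2·23 + 1
23 = 23·1 + 0
The gcd is 1. Working backward:
1 = 47 − 2·23
Hence 23⁻¹ ≡ -2 ≡ 45 (mod 47).

45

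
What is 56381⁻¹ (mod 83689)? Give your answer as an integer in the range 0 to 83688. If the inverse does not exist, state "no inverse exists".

gcd(83689, 56381) by repeated division:
83689 = 1·56381 + 27308
56381 = 2·27308 + 1765
27308 = 15·1765 + 833
1765 = 2·833 + 99
833 = 8·99 + 41
99 = 2·41 + 17
41 = 2·17 + 7
17 = 2·7 + 3
7 = 2·3 + 1
3 = 3·1 + 0
The gcd is 1. Working backward:
1 = 7 − 2·3
1 = −2·17 + 5·7
1 = 5·41 − 12·17
1 = −12·99 + 29·41
1 = 29·833 − 244·99
1 = −244·1765 + 517·833
1 = 517·27308 − 7999·1765
1 = −7999·56381 + 16515·27308
1 = 16515·83689 − 24514·56381
Hence 56381⁻¹ ≡ -24514 ≡ 59175 (mod 83689).

59175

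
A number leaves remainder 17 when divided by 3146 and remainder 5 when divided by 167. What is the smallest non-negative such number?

Write x = 17 + 3146·k. Then 3146·k ≡ 5 − 17 ≡ 155 (mod 167).
Need 3146⁻¹ mod 167. Extended Euclid on (167, 140):
167 = 1×140 + 27
140 = 5×27 + 5
27 = 5×5 + 2
5 = 2×2 + 1
2 = 2×1 + 0
Back-substitute:
1 = 5 − 2·2
1 = −2·27 + 11·5
1 = 11·140 − 57·27
1 = −57·167 + 68·140
3146⁻¹ ≡ 68 (mod 167), so k ≡ 68·155 ≡ 19 (mod 167).
x = 17 + 3146·19 = 59791.

59791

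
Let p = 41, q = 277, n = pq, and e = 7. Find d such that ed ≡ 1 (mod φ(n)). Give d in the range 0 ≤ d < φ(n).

φ(n) = (p−1)(q−1) = 40·276 = 11040.
Need d with 7·d ≡ 1 (mod 11040). Apply the extended Euclidean algorithm:
11040 = 1577·7 + 1
7 = 7·1 + 0
Back-substitute:
1 = 11040 − 1577·7
So 7·(-1577) ≡ 1 (mod 11040), hence d ≡ -1577 ≡ 9463 (mod 11040).

9463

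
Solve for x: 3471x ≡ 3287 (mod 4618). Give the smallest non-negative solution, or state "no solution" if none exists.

3363

First find gcd(3471, 4618):
4618 = 1*3471 + 1147
3471 = 3*1147 + 30
1147 = 38*30 + 7
30 = 4*7 + 2
7 = 3*2 + 1
2 = 2*1 + 0
gcd = 1, so a unique solution mod 4618 exists.
Back-substitute for the Bézout coefficients:
1 = 7 − 3·2
1 = −3·30 + 13·7
1 = 13·1147 − 497·30
1 = −497·3471 + 1504·1147
1 = 1504·4618 − 2001·3471
So 3471·(-2001) ≡ 1 (mod 4618), giving 3471⁻¹ ≡ 2617.
x ≡ 3471⁻¹·3287 ≡ 2617·3287 ≡ 3363 (mod 4618).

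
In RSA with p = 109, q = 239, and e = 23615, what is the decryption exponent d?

φ(n) = (p−1)(q−1) = 108·238 = 25704.
Need d with 23615·d ≡ 1 (mod 25704). Apply the extended Euclidean algorithm:
25704 = 1·23615 + 2089
23615 = 11·2089 + 636
2089 = 3·636 + 181
636 = 3·181 + 93
181 = 1·93 + 88
93 = 1·88 + 5
88 = 17·5 + 3
5 = 1·3 + 2
3 = 1·2 + 1
2 = 2·1 + 0
Back-substitute:
1 = 3 − 2
1 = −5 + 2·3
1 = 2·88 − 35·5
1 = −35·93 + 37·88
1 = 37·181 − 72·93
1 = −72·636 + 253·181
1 = 253·2089 − 831·636
1 = −831·23615 + 9394·2089
1 = 9394·25704 − 10225·23615
So 23615·(-10225) ≡ 1 (mod 25704), hence d ≡ -10225 ≡ 15479 (mod 25704).

15479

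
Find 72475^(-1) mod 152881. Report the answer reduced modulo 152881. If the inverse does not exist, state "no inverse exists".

104478

Extended Euclidean algorithm:
152881 = 2*72475 + 7931
72475 = 9*7931 + 1096
7931 = 7*1096 + 259
1096 = 4*259 + 60
259 = 4*60 + 19
60 = 3*19 + 3
19 = 6*3 + 1
3 = 3*1 + 0
gcd = 1, so the inverse exists. Back-substitute:
1 = 19 − 6·3
1 = −6·60 + 19·19
1 = 19·259 − 82·60
1 = −82·1096 + 347·259
1 = 347·7931 − 2511·1096
1 = −2511·72475 + 22946·7931
1 = 22946·152881 − 48403·72475
Hence 72475⁻¹ ≡ -48403 ≡ 104478 (mod 152881).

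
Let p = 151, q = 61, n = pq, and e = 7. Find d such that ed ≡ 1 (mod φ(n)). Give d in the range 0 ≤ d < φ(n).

φ(n) = (p−1)(q−1) = 150·60 = 9000.
Need d with 7·d ≡ 1 (mod 9000). Apply the extended Euclidean algorithm:
9000 = 1285*7 + 5
7 = 1*5 + 2
5 = 2*2 + 1
2 = 2*1 + 0
Back-substitute:
1 = 5 − 2·2
1 = −2·7 + 3·5
1 = 3·9000 − 3857·7
So 7·(-3857) ≡ 1 (mod 9000), hence d ≡ -3857 ≡ 5143 (mod 9000).

5143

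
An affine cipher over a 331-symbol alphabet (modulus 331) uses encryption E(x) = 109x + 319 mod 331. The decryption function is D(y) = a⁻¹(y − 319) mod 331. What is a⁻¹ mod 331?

gcd(331, 109) by repeated division:
331 = 3×109 + 4
109 = 27×4 + 1
4 = 4×1 + 0
The gcd is 1. Working backward:
1 = 109 − 27·4
1 = −27·331 + 82·109
So 109·82 ≡ 1 (mod 331).

82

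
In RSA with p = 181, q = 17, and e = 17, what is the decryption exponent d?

2033

φ(n) = (p−1)(q−1) = 180·16 = 2880.
Need d with 17·d ≡ 1 (mod 2880). Apply the extended Euclidean algorithm:
2880 = 169·17 + 7
17 = 2·7 + 3
7 = 2·3 + 1
3 = 3·1 + 0
Back-substitute:
1 = 7 − 2·3
1 = −2·17 + 5·7
1 = 5·2880 − 847·17
So 17·(-847) ≡ 1 (mod 2880), hence d ≡ -847 ≡ 2033 (mod 2880).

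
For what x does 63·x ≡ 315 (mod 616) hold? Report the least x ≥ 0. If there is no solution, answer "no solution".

First find gcd(63, 616):
616 = 9·63 + 49
63 = 1·49 + 14
49 = 3·14 + 7
14 = 2·7 + 0
gcd = 7 and 7 | 315, so solutions exist. Divide through by 7: 9x ≡ 45 (mod 88).
Now find 9⁻¹ mod 88:
88 = 9*9 + 7
9 = 1*7 + 2
7 = 3*2 + 1
2 = 2*1 + 0
Back-substitute:
1 = 7 − 3·2
1 = −3·9 + 4·7
1 = 4·88 − 39·9
So 9·(-39) ≡ 1 (mod 88), i.e. 9⁻¹ ≡ 49.
Then x ≡ 49·45 ≡ 5 (mod 88); the smallest non-negative solution is x = 5.

5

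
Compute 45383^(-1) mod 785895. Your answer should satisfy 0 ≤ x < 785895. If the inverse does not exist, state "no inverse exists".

528392

gcd(785895, 45383) by repeated division:
785895 = 17×45383 + 14384
45383 = 3×14384 + 2231
14384 = 6×2231 + 998
2231 = 2×998 + 235
998 = 4×235 + 58
235 = 4×58 + 3
58 = 19×3 + 1
3 = 3×1 + 0
The gcd is 1. Working backward:
1 = 58 − 19·3
1 = −19·235 + 77·58
1 = 77·998 − 327·235
1 = −327·2231 + 731·998
1 = 731·14384 − 4713·2231
1 = −4713·45383 + 14870·14384
1 = 14870·785895 − 257503·45383
Thus 45383·(-257503) ≡ 1 (mod 785895); reducing, -257503 mod 785895 = 528392.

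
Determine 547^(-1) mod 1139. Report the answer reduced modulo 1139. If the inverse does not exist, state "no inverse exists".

329

Run Euclid on (1139, 547):
1139 = 2×547 + 45
547 = 12×45 + 7
45 = 6×7 + 3
7 = 2×3 + 1
3 = 3×1 + 0
The gcd is 1. Working backward:
1 = 7 − 2·3
1 = −2·45 + 13·7
1 = 13·547 − 158·45
1 = −158·1139 + 329·547
So 547·329 ≡ 1 (mod 1139).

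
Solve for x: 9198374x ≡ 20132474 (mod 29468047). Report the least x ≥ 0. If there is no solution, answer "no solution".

First find gcd(9198374, 29468047):
29468047 = 3×9198374 + 1872925
9198374 = 4×1872925 + 1706674
1872925 = 1×1706674 + 166251
1706674 = 10×166251 + 44164
166251 = 3×44164 + 33759
44164 = 1×33759 + 10405
33759 = 3×10405 + 2544
10405 = 4×2544 + 229
2544 = 11×229 + 25
229 = 9×25 + 4
25 = 6×4 + 1
4 = 4×1 + 0
gcd = 1, so a unique solution mod 29468047 exists.
Back-substitute for the Bézout coefficients:
1 = 25 − 6·4
1 = −6·229 + 55·25
1 = 55·2544 − 611·229
1 = −611·10405 + 2499·2544
1 = 2499·33759 − 8108·10405
1 = −8108·44164 + 10607·33759
1 = 10607·166251 − 39929·44164
1 = −39929·1706674 + 409897·166251
1 = 409897·1872925 − 449826·1706674
1 = −449826·9198374 + 2209201·1872925
1 = 2209201·29468047 − 7077429·9198374
So 9198374·(-7077429) ≡ 1 (mod 29468047), giving 9198374⁻¹ ≡ 22390618.
x ≡ 9198374⁻¹·20132474 ≡ 22390618·20132474 ≡ 14564673 (mod 29468047).

14564673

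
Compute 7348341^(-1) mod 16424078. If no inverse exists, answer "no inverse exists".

no inverse exists

Compute gcd(7348341, 16424078):
16424078 = 2*7348341 + 1727396
7348341 = 4*1727396 + 438757
1727396 = 3*438757 + 411125
438757 = 1*411125 + 27632
411125 = 14*27632 + 24277
27632 = 1*24277 + 3355
24277 = 7*3355 + 792
3355 = 4*792 + 187
792 = 4*187 + 44
187 = 4*44 + 11
44 = 4*11 + 0
The gcd is 11, not 1, hence no inverse exists.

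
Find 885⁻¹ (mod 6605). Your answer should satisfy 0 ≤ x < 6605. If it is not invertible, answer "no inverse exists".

Euclidean algorithm on 6605, 885:
6605 = 7·885 + 410
885 = 2·410 + 65
410 = 6·65 + 20
65 = 3·20 + 5
20 = 4·5 + 0
The gcd is 5, not 1, hence no inverse exists.

no inverse exists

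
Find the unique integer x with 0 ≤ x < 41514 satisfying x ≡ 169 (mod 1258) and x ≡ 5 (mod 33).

Write x = 169 + 1258·k. Then 1258·k ≡ 5 − 169 ≡ 1 (mod 33).
Need 1258⁻¹ mod 33. Extended Euclid on (33, 4):
33 = 8×4 + 1
4 = 4×1 + 0
Back-substitute:
1 = 33 − 8·4
1258⁻¹ ≡ 25 (mod 33), so k ≡ 25·1 ≡ 25 (mod 33).
x = 169 + 1258·25 = 31619.

31619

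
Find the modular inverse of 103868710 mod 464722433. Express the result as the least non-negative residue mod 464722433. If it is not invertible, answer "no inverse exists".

Run Euclid on (464722433, 103868710):
464722433 = 4×103868710 + 49247593
103868710 = 2×49247593 + 5373524
49247593 = 9×5373524 + 885877
5373524 = 6×885877 + 58262
885877 = 15×58262 + 11947
58262 = 4×11947 + 10474
11947 = 1×10474 + 1473
10474 = 7×1473 + 163
1473 = 9×163 + 6
163 = 27×6 + 1
6 = 6×1 + 0
gcd = 1, so the inverse exists. Back-substitute:
1 = 163 − 27·6
1 = −27·1473 + 244·163
1 = 244·10474 − 1735·1473
1 = −1735·11947 + 1979·10474
1 = 1979·58262 − 9651·11947
1 = −9651·885877 + 146744·58262
1 = 146744·5373524 − 890115·885877
1 = −890115·49247593 + 8157779·5373524
1 = 8157779·103868710 − 17205673·49247593
1 = −17205673·464722433 + 76980471·103868710
So 103868710·76980471 ≡ 1 (mod 464722433).

76980471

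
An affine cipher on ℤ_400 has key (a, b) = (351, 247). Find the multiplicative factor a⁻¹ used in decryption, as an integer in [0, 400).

Run Euclid on (400, 351):
400 = 1*351 + 49
351 = 7*49 + 8
49 = 6*8 + 1
8 = 8*1 + 0
The gcd is 1. Working backward:
1 = 49 − 6·8
1 = −6·351 + 43·49
1 = 43·400 − 49·351
So 351·(-49) ≡ 1 (mod 400), and -49 ≡ 351 (mod 400).

351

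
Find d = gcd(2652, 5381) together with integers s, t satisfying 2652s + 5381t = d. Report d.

1

Apply Euclid's algorithm to 5381 and 2652:
5381 = 2×2652 + 77
2652 = 34×77 + 34
77 = 2×34 + 9
34 = 3×9 + 7
9 = 1×7 + 2
7 = 3×2 + 1
2 = 2×1 + 0
gcd(2652, 5381) = 1.
Working backward:
1 = 7 − 3·2
1 = −3·9 + 4·7
1 = 4·34 − 15·9
1 = −15·77 + 34·34
1 = 34·2652 − 1171·77
1 = −1171·5381 + 2376·2652
So 1 = (-1171)·5381 + (2376)·2652.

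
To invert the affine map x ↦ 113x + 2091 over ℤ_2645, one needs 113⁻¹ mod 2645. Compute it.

Run Euclid on (2645, 113):
2645 = 23×113 + 46
113 = 2×46 + 21
46 = 2×21 + 4
21 = 5×4 + 1
4 = 4×1 + 0
gcd = 1, so the inverse exists. Back-substitute:
1 = 21 − 5·4
1 = −5·46 + 11·21
1 = 11·113 − 27·46
1 = −27·2645 + 632·113
So 113·632 ≡ 1 (mod 2645).

632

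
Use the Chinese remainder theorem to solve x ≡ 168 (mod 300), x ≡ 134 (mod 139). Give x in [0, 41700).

14868

Write x = 168 + 300·k. Then 300·k ≡ 134 − 168 ≡ 105 (mod 139).
Need 300⁻¹ mod 139. Extended Euclid on (139, 22):
139 = 6·22 + 7
22 = 3·7 + 1
7 = 7·1 + 0
Back-substitute:
1 = 22 − 3·7
1 = −3·139 + 19·22
300⁻¹ ≡ 19 (mod 139), so k ≡ 19·105 ≡ 49 (mod 139).
x = 168 + 300·49 = 14868.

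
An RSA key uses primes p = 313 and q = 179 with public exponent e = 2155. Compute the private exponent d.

47779

φ(n) = (p−1)(q−1) = 312·178 = 55536.
Need d with 2155·d ≡ 1 (mod 55536). Apply the extended Euclidean algorithm:
55536 = 25·2155 + 1661
2155 = 1·1661 + 494
1661 = 3·494 + 179
494 = 2·179 + 136
179 = 1·136 + 43
136 = 3·43 + 7
43 = 6·7 + 1
7 = 7·1 + 0
Back-substitute:
1 = 43 − 6·7
1 = −6·136 + 19·43
1 = 19·179 − 25·136
1 = −25·494 + 69·179
1 = 69·1661 − 232·494
1 = −232·2155 + 301·1661
1 = 301·55536 − 7757·2155
So 2155·(-7757) ≡ 1 (mod 55536), hence d ≡ -7757 ≡ 47779 (mod 55536).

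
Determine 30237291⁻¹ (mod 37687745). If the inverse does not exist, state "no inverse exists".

Extended Euclidean algorithm:
37687745 = 1×30237291 + 7450454
30237291 = 4×7450454 + 435475
7450454 = 17×435475 + 47379
435475 = 9×47379 + 9064
47379 = 5×9064 + 2059
9064 = 4×2059 + 828
2059 = 2×828 + 403
828 = 2×403 + 22
403 = 18×22 + 7
22 = 3×7 + 1
7 = 7×1 + 0
gcd = 1, so the inverse exists. Back-substitute:
1 = 22 − 3·7
1 = −3·403 + 55·22
1 = 55·828 − 113·403
1 = −113·2059 + 281·828
1 = 281·9064 − 1237·2059
1 = −1237·47379 + 6466·9064
1 = 6466·435475 − 59431·47379
1 = −59431·7450454 + 1016793·435475
1 = 1016793·30237291 − 4126603·7450454
1 = −4126603·37687745 + 5143396·30237291
So 30237291·5143396 ≡ 1 (mod 37687745).

5143396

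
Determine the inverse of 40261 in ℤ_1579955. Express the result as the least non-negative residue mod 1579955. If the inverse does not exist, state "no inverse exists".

Euclidean algorithm on 1579955, 40261:
1579955 = 39×40261 + 9776
40261 = 4×9776 + 1157
9776 = 8×1157 + 520
1157 = 2×520 + 117
520 = 4×117 + 52
117 = 2×52 + 13
52 = 4×13 + 0
Since gcd = 13 > 1, 40261 is not a unit mod 1579955.

no inverse exists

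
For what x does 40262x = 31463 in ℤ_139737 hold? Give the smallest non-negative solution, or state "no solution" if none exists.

First find gcd(40262, 139737):
139737 = 3·40262 + 18951
40262 = 2·18951 + 2360
18951 = 8·2360 + 71
2360 = 33·71 + 17
71 = 4·17 + 3
17 = 5·3 + 2
3 = 1·2 + 1
2 = 2·1 + 0
gcd = 1, so a unique solution mod 139737 exists.
Back-substitute for the Bézout coefficients:
1 = 3 − 2
1 = −17 + 6·3
1 = 6·71 − 25·17
1 = −25·2360 + 831·71
1 = 831·18951 − 6673·2360
1 = −6673·40262 + 14177·18951
1 = 14177·139737 − 49204·40262
So 40262·(-49204) ≡ 1 (mod 139737), giving 40262⁻¹ ≡ 90533.
x ≡ 40262⁻¹·31463 ≡ 90533·31463 ≡ 40771 (mod 139737).

40771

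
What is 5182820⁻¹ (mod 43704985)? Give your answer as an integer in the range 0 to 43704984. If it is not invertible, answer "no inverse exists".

Compute gcd(5182820, 43704985):
43704985 = 8×5182820 + 2242425
5182820 = 2×2242425 + 697970
2242425 = 3×697970 + 148515
697970 = 4×148515 + 103910
148515 = 1×103910 + 44605
103910 = 2×44605 + 14700
44605 = 3×14700 + 505
14700 = 29×505 + 55
505 = 9×55 + 10
55 = 5×10 + 5
10 = 2×5 + 0
The gcd is 5, not 1, hence no inverse exists.

no inverse exists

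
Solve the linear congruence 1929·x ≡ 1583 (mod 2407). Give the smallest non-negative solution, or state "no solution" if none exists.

324

First find gcd(1929, 2407):
2407 = 1×1929 + 478
1929 = 4×478 + 17
478 = 28×17 + 2
17 = 8×2 + 1
2 = 2×1 + 0
gcd = 1, so a unique solution mod 2407 exists.
Back-substitute for the Bézout coefficients:
1 = 17 − 8·2
1 = −8·478 + 225·17
1 = 225·1929 − 908·478
1 = −908·2407 + 1133·1929
So 1929·(1133) ≡ 1 (mod 2407), giving 1929⁻¹ ≡ 1133.
x ≡ 1929⁻¹·1583 ≡ 1133·1583 ≡ 324 (mod 2407).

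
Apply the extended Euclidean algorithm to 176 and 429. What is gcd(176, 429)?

Apply Euclid's algorithm to 429 and 176:
429 = 2*176 + 77
176 = 2*77 + 22
77 = 3*22 + 11
22 = 2*11 + 0
gcd(176, 429) = 11.
Back-substituting:
11 = 77 − 3·22
11 = −3·176 + 7·77
11 = 7·429 − 17·176
So 11 = (7)·429 + (-17)·176.

11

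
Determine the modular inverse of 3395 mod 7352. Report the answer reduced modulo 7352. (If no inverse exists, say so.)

gcd(7352, 3395) by repeated division:
7352 = 2·3395 + 562
3395 = 6·562 + 23
562 = 24·23 + 10
23 = 2·10 + 3
10 = 3·3 + 1
3 = 3·1 + 0
gcd = 1, so the inverse exists. Back-substitute:
1 = 10 − 3·3
1 = −3·23 + 7·10
1 = 7·562 − 171·23
1 = −171·3395 + 1033·562
1 = 1033·7352 − 2237·3395
Hence 3395⁻¹ ≡ -2237 ≡ 5115 (mod 7352).

5115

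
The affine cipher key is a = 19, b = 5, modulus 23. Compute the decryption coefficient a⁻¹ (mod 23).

17

gcd(23, 19) by repeated division:
23 = 1*19 + 4
19 = 4*4 + 3
4 = 1*3 + 1
3 = 3*1 + 0
Since gcd(19, 23) = 1, back-substitute to write 1 as a combination:
1 = 4 − 3
1 = −19 + 5·4
1 = 5·23 − 6·19
Hence 19⁻¹ ≡ -6 ≡ 17 (mod 23).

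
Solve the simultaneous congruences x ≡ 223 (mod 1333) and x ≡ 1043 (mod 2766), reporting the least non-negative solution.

1453193

Write x = 223 + 1333·k. Then 1333·k ≡ 1043 − 223 ≡ 820 (mod 2766).
Need 1333⁻¹ mod 2766. Extended Euclid on (2766, 1333):
2766 = 2×1333 + 100
1333 = 13×100 + 33
100 = 3×33 + 1
33 = 33×1 + 0
Back-substitute:
1 = 100 − 3·33
1 = −3·1333 + 40·100
1 = 40·2766 − 83·1333
1333⁻¹ ≡ 2683 (mod 2766), so k ≡ 2683·820 ≡ 1090 (mod 2766).
x = 223 + 1333·1090 = 1453193.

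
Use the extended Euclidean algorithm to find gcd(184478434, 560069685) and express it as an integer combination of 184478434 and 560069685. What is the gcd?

7

Repeated division:
560069685 = 3·184478434 + 6634383
184478434 = 27·6634383 + 5350093
6634383 = 1·5350093 + 1284290
5350093 = 4·1284290 + 212933
1284290 = 6·212933 + 6692
212933 = 31·6692 + 5481
6692 = 1·5481 + 1211
5481 = 4·1211 + 637
1211 = 1·637 + 574
637 = 1·574 + 63
574 = 9·63 + 7
63 = 9·7 + 0
gcd(184478434, 560069685) = 7.
Back-substituting:
7 = 574 − 9·63
7 = −9·637 + 10·574
7 = 10·1211 − 19·637
7 = −19·5481 + 86·1211
7 = 86·6692 − 105·5481
7 = −105·212933 + 3341·6692
7 = 3341·1284290 − 20151·212933
7 = −20151·5350093 + 83945·1284290
7 = 83945·6634383 − 104096·5350093
7 = −104096·184478434 + 2894537·6634383
7 = 2894537·560069685 − 8787707·184478434
So 7 = (2894537)·560069685 + (-8787707)·184478434.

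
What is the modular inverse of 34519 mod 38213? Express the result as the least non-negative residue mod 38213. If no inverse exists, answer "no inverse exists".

Apply the Euclidean algorithm to 38213 and 34519:
38213 = 1·34519 + 3694
34519 = 9·3694 + 1273
3694 = 2·1273 + 1148
1273 = 1·1148 + 125
1148 = 9·125 + 23
125 = 5·23 + 10
23 = 2·10 + 3
10 = 3·3 + 1
3 = 3·1 + 0
Since gcd(34519, 38213) = 1, back-substitute to write 1 as a combination:
1 = 10 − 3·3
1 = −3·23 + 7·10
1 = 7·125 − 38·23
1 = −38·1148 + 349·125
1 = 349·1273 − 387·1148
1 = −387·3694 + 1123·1273
1 = 1123·34519 − 10494·3694
1 = −10494·38213 + 11617·34519
So 34519·11617 ≡ 1 (mod 38213).

11617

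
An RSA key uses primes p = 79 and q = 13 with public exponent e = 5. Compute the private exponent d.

φ(n) = (p−1)(q−1) = 78·12 = 936.
Need d with 5·d ≡ 1 (mod 936). Apply the extended Euclidean algorithm:
936 = 187·5 + 1
5 = 5·1 + 0
Back-substitute:
1 = 936 − 187·5
So 5·(-187) ≡ 1 (mod 936), hence d ≡ -187 ≡ 749 (mod 936).

749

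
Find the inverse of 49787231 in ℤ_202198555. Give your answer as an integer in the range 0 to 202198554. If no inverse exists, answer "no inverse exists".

no inverse exists

Euclidean algorithm on 202198555, 49787231:
202198555 = 4*49787231 + 3049631
49787231 = 16*3049631 + 993135
3049631 = 3*993135 + 70226
993135 = 14*70226 + 9971
70226 = 7*9971 + 429
9971 = 23*429 + 104
429 = 4*104 + 13
104 = 8*13 + 0
gcd(49787231, 202198555) = 13 ≠ 1, so 49787231 has no multiplicative inverse modulo 202198555.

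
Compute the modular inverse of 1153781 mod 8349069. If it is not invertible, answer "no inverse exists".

Run Euclid on (8349069, 1153781):
8349069 = 7*1153781 + 272602
1153781 = 4*272602 + 63373
272602 = 4*63373 + 19110
63373 = 3*19110 + 6043
19110 = 3*6043 + 981
6043 = 6*981 + 157
981 = 6*157 + 39
157 = 4*39 + 1
39 = 39*1 + 0
gcd = 1, so the inverse exists. Back-substitute:
1 = 157 − 4·39
1 = −4·981 + 25·157
1 = 25·6043 − 154·981
1 = −154·19110 + 487·6043
1 = 487·63373 − 1615·19110
1 = −1615·272602 + 6947·63373
1 = 6947·1153781 − 29403·272602
1 = −29403·8349069 + 212768·1153781
So 1153781·212768 ≡ 1 (mod 8349069).

212768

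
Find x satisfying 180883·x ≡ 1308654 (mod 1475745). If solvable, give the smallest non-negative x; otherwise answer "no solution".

686028

First find gcd(180883, 1475745):
1475745 = 8×180883 + 28681
180883 = 6×28681 + 8797
28681 = 3×8797 + 2290
8797 = 3×2290 + 1927
2290 = 1×1927 + 363
1927 = 5×363 + 112
363 = 3×112 + 27
112 = 4×27 + 4
27 = 6×4 + 3
4 = 1×3 + 1
3 = 3×1 + 0
gcd = 1, so a unique solution mod 1475745 exists.
Back-substitute for the Bézout coefficients:
1 = 4 − 3
1 = −27 + 7·4
1 = 7·112 − 29·27
1 = −29·363 + 94·112
1 = 94·1927 − 499·363
1 = −499·2290 + 593·1927
1 = 593·8797 − 2278·2290
1 = −2278·28681 + 7427·8797
1 = 7427·180883 − 46840·28681
1 = −46840·1475745 + 382147·180883
So 180883·(382147) ≡ 1 (mod 1475745), giving 180883⁻¹ ≡ 382147.
x ≡ 180883⁻¹·1308654 ≡ 382147·1308654 ≡ 686028 (mod 1475745).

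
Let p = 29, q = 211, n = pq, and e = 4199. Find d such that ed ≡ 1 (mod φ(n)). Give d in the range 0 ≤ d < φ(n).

φ(n) = (p−1)(q−1) = 28·210 = 5880.
Need d with 4199·d ≡ 1 (mod 5880). Apply the extended Euclidean algorithm:
5880 = 1×4199 + 1681
4199 = 2×1681 + 837
1681 = 2×837 + 7
837 = 119×7 + 4
7 = 1×4 + 3
4 = 1×3 + 1
3 = 3×1 + 0
Back-substitute:
1 = 4 − 3
1 = −7 + 2·4
1 = 2·837 − 239·7
1 = −239·1681 + 480·837
1 = 480·4199 − 1199·1681
1 = −1199·5880 + 1679·4199
So 4199·1679 ≡ 1 (mod 5880), hence d = 1679.

1679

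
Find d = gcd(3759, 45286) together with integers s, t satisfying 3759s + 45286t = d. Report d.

1

Repeated division:
45286 = 12×3759 + 178
3759 = 21×178 + 21
178 = 8×21 + 10
21 = 2×10 + 1
10 = 10×1 + 0
gcd(3759, 45286) = 1.
Express as a combination:
1 = 21 − 2·10
1 = −2·178 + 17·21
1 = 17·3759 − 359·178
1 = −359·45286 + 4325·3759
So 1 = (-359)·45286 + (4325)·3759.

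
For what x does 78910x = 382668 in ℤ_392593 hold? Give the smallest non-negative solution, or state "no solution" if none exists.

First find gcd(78910, 392593):
392593 = 4×78910 + 76953
78910 = 1×76953 + 1957
76953 = 39×1957 + 630
1957 = 3×630 + 67
630 = 9×67 + 27
67 = 2×27 + 13
27 = 2×13 + 1
13 = 13×1 + 0
gcd = 1, so a unique solution mod 392593 exists.
Back-substitute for the Bézout coefficients:
1 = 27 − 2·13
1 = −2·67 + 5·27
1 = 5·630 − 47·67
1 = −47·1957 + 146·630
1 = 146·76953 − 5741·1957
1 = −5741·78910 + 5887·76953
1 = 5887·392593 − 29289·78910
So 78910·(-29289) ≡ 1 (mod 392593), giving 78910⁻¹ ≡ 363304.
x ≡ 78910⁻¹·382668 ≡ 363304·382668 ≡ 174505 (mod 392593).

174505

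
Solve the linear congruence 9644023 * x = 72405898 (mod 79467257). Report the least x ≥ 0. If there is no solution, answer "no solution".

First find gcd(9644023, 79467257):
79467257 = 8×9644023 + 2315073
9644023 = 4×2315073 + 383731
2315073 = 6×383731 + 12687
383731 = 30×12687 + 3121
12687 = 4×3121 + 203
3121 = 15×203 + 76
203 = 2×76 + 51
76 = 1×51 + 25
51 = 2×25 + 1
25 = 25×1 + 0
gcd = 1, so a unique solution mod 79467257 exists.
Back-substitute for the Bézout coefficients:
1 = 51 − 2·25
1 = −2·76 + 3·51
1 = 3·203 − 8·76
1 = −8·3121 + 123·203
1 = 123·12687 − 500·3121
1 = −500·383731 + 15123·12687
1 = 15123·2315073 − 91238·383731
1 = −91238·9644023 + 380075·2315073
1 = 380075·79467257 − 3131838·9644023
So 9644023·(-3131838) ≡ 1 (mod 79467257), giving 9644023⁻¹ ≡ 76335419.
x ≡ 9644023⁻¹·72405898 ≡ 76335419·72405898 ≡ 10030055 (mod 79467257).

10030055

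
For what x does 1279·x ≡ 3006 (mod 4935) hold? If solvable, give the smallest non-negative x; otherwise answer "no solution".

First find gcd(1279, 4935):
4935 = 3·1279 + 1098
1279 = 1·1098 + 181
1098 = 6·181 + 12
181 = 15·12 + 1
12 = 12·1 + 0
gcd = 1, so a unique solution mod 4935 exists.
Back-substitute for the Bézout coefficients:
1 = 181 − 15·12
1 = −15·1098 + 91·181
1 = 91·1279 − 106·1098
1 = −106·4935 + 409·1279
So 1279·(409) ≡ 1 (mod 4935), giving 1279⁻¹ ≡ 409.
x ≡ 1279⁻¹·3006 ≡ 409·3006 ≡ 639 (mod 4935).

639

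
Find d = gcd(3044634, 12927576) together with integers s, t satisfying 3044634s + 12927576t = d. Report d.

Repeated division:
12927576 = 4·3044634 + 749040
3044634 = 4·749040 + 48474
749040 = 15·48474 + 21930
48474 = 2·21930 + 4614
21930 = 4·4614 + 3474
4614 = 1·3474 + 1140
3474 = 3·1140 + 54
1140 = 21·54 + 6
54 = 9·6 + 0
gcd(3044634, 12927576) = 6.
Working backward:
6 = 1140 − 21·54
6 = −21·3474 + 64·1140
6 = 64·4614 − 85·3474
6 = −85·21930 + 404·4614
6 = 404·48474 − 893·21930
6 = −893·749040 + 13799·48474
6 = 13799·3044634 − 56089·749040
6 = −56089·12927576 + 238155·3044634
So 6 = (-56089)·12927576 + (238155)·3044634.

6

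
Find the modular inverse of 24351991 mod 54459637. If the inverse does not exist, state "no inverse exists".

6029486

Run Euclid on (54459637, 24351991):
54459637 = 2×24351991 + 5755655
24351991 = 4×5755655 + 1329371
5755655 = 4×1329371 + 438171
1329371 = 3×438171 + 14858
438171 = 29×14858 + 7289
14858 = 2×7289 + 280
7289 = 26×280 + 9
280 = 31×9 + 1
9 = 9×1 + 0
Since gcd(24351991, 54459637) = 1, back-substitute to write 1 as a combination:
1 = 280 − 31·9
1 = −31·7289 + 807·280
1 = 807·14858 − 1645·7289
1 = −1645·438171 + 48512·14858
1 = 48512·1329371 − 147181·438171
1 = −147181·5755655 + 637236·1329371
1 = 637236·24351991 − 2696125·5755655
1 = −2696125·54459637 + 6029486·24351991
So 24351991·6029486 ≡ 1 (mod 54459637).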